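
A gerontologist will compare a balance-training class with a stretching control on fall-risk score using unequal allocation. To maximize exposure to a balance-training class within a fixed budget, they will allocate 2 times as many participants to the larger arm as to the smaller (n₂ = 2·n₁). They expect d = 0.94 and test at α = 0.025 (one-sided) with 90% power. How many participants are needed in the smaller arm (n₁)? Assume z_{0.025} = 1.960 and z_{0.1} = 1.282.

n₁ = 18

With allocation ratio k = n₂/n₁ = 2, Var(x̄₁−x̄₂) = σ²(1/n₁ + 1/(k·n₁)) = σ²·(k+1)/(k·n₁).
So n₁ = (1 + 1/k)·((z_{α} + z_β)/d)² = 1.500 × (3.242/0.94)².
n₁ = 1.500 × 11.90 = 17.8.
Round up: n₁ = 18, giving n₂ = 2 × 18 = 36.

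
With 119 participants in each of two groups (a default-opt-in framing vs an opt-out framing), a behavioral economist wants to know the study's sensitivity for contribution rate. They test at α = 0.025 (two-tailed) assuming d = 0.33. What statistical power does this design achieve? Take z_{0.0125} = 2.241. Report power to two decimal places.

power ≈ 0.62

For two equal groups, power = Φ(d·√(n/2) − z_{α/2}).
d·√(n/2) = 0.33 × √(119/2) = 0.33 × 7.714 = 2.545.
z_β = 2.545 − 2.241 = 0.304.
Power = Φ(0.304) = 0.620.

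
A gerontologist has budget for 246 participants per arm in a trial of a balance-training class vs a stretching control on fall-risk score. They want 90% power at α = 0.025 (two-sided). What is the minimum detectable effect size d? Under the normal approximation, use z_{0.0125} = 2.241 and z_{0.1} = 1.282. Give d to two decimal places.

d_min ≈ 0.32

For two independent groups of n = 246 each: d_min = (z_{α/2} + z_β)·√(2/n).
z-sum = 2.241 + 1.282 = 3.523.
d_min = 3.523 × √(2/246) = 3.523 × 0.0902 = 0.318.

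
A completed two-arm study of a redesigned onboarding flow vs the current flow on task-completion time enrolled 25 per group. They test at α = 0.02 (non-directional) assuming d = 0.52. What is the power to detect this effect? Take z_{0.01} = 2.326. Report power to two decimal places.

power ≈ 0.31

For two equal groups, power = Φ(d·√(n/2) − z_{α/2}).
d·√(n/2) = 0.52 × √(25/2) = 0.52 × 3.536 = 1.838.
z_β = 1.838 − 2.326 = -0.488.
Power = Φ(-0.488) = 0.313.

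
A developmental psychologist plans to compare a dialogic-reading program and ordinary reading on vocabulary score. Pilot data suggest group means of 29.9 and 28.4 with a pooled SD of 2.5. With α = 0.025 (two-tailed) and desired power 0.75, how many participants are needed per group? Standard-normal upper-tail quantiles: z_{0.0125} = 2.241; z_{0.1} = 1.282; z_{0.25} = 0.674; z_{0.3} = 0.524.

Cohen's d = |M₁ − M₂| / SD_pooled = |29.9 − 28.4| / 2.5 = 1.5 / 2.5 = 0.600.
For two independent groups with equal n: n = 2·((z_{α/2} + z_β) / d)².
z_{α/2} + z_β = 2.241 + 0.674 = 2.915.
n = 2 × (2.915 / 0.600)² = 2 × 4.858² = 2 × 23.60 = 47.2.
Round up to the next whole participant.

n = 48 per group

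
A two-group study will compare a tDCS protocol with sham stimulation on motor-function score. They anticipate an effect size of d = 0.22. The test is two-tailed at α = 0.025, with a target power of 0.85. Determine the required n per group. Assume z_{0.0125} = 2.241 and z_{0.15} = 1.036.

n = 444 per group

For two independent groups with equal n: n = 2·((z_{α/2} + z_β) / d)².
z_{α/2} + z_β = 2.241 + 1.036 = 3.277.
n = 2 × (3.277 / 0.22)² = 2 × 14.895² = 2 × 221.87 = 443.7.
Round up to the next whole participant.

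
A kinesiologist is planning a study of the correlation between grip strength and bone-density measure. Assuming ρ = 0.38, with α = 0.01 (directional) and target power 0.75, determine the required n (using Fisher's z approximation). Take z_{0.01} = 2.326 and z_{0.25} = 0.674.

Fisher's z: C = ½·ln((1+r)/(1−r)) = ½·ln(2.2258) = 0.4001.
n = ((z_{α} + z_β)/C)² + 3.
(2.326 + 0.674) / 0.4001 = 3.000 / 0.4001 = 7.498.
n = 7.498² + 3 = 56.22 + 3 = 59.2.
Round up.

n = 60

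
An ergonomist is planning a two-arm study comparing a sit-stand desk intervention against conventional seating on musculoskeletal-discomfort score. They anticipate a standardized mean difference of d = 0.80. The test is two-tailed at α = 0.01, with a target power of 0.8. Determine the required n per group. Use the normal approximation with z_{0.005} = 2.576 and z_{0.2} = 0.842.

n = 37 per group

For two independent groups with equal n: n = 2·((z_{α/2} + z_β) / d)².
z_{α/2} + z_β = 2.576 + 0.842 = 3.418.
n = 2 × (3.418 / 0.80)² = 2 × 4.272² = 2 × 18.25 = 36.5.
Round up to the next whole participant.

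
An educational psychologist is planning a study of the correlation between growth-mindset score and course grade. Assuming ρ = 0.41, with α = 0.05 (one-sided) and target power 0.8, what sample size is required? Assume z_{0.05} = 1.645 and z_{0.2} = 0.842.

Fisher's z: C = ½·ln((1+r)/(1−r)) = ½·ln(2.3898) = 0.4356.
n = ((z_{α} + z_β)/C)² + 3.
(1.645 + 0.842) / 0.4356 = 2.487 / 0.4356 = 5.709.
n = 5.709² + 3 = 32.60 + 3 = 35.6.
Round up.

n = 36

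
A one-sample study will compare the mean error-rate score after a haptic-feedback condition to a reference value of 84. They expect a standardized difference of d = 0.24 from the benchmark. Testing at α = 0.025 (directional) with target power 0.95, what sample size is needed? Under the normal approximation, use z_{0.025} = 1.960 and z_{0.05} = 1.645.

For a one-sample test: n = ((z_{α} + z_β) / d)².
z_{α} + z_β = 1.960 + 1.645 = 3.605.
n = (3.605 / 0.24)² = 15.021² = 225.63.
Round up.

n = 226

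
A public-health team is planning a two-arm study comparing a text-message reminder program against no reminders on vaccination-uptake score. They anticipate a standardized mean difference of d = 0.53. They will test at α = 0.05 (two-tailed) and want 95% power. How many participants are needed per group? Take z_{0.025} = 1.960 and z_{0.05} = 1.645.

For two independent groups with equal n: n = 2·((z_{α/2} + z_β) / d)².
z_{α/2} + z_β = 1.960 + 1.645 = 3.605.
n = 2 × (3.605 / 0.53)² = 2 × 6.802² = 2 × 46.27 = 92.5.
Round up to the next whole participant.

n = 93 per group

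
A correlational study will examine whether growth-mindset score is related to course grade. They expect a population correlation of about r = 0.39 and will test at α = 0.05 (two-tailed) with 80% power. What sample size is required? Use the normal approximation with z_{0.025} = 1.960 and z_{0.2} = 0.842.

Fisher's z: C = ½·ln((1+r)/(1−r)) = ½·ln(2.2787) = 0.4118.
n = ((z_{α/2} + z_β)/C)² + 3.
(1.960 + 0.842) / 0.4118 = 2.802 / 0.4118 = 6.804.
n = 6.804² + 3 = 46.30 + 3 = 49.3.
Round up.

n = 50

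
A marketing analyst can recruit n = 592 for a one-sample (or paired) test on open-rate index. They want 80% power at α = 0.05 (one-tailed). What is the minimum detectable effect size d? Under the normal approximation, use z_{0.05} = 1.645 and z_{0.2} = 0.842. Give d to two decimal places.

d_min ≈ 0.10

For a single sample (or paired design) of n = 592: d_min = (z_{α} + z_β)/√n.
z-sum = 1.645 + 0.842 = 2.487.
d_min = 2.487 / √592 = 2.487 / 24.331 = 0.102.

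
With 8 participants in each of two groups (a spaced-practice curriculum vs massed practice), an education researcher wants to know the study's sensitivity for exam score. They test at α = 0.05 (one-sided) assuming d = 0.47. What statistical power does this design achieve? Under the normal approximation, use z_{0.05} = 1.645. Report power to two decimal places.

power ≈ 0.24

For two equal groups, power = Φ(d·√(n/2) − z_{α}).
d·√(n/2) = 0.47 × √(8/2) = 0.47 × 2.000 = 0.940.
z_β = 0.940 − 1.645 = -0.705.
Power = Φ(-0.705) = 0.240.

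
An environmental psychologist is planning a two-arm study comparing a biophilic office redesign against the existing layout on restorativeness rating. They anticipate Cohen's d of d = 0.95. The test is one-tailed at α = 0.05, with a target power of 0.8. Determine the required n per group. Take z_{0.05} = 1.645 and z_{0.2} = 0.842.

For two independent groups with equal n: n = 2·((z_{α} + z_β) / d)².
z_{α} + z_β = 1.645 + 0.842 = 2.487.
n = 2 × (2.487 / 0.95)² = 2 × 2.618² = 2 × 6.85 = 13.7.
Round up to the next whole participant.

n = 14 per group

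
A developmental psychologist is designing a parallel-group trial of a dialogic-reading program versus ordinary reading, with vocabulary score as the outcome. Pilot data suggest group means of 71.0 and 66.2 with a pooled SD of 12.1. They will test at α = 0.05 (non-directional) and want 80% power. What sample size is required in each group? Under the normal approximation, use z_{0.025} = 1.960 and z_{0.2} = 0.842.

Cohen's d = |M₁ − M₂| / SD_pooled = |71.0 − 66.2| / 12.1 = 4.8 / 12.1 = 0.397.
For two independent groups with equal n: n = 2·((z_{α/2} + z_β) / d)².
z_{α/2} + z_β = 1.960 + 0.842 = 2.802.
n = 2 × (2.802 / 0.397)² = 2 × 7.058² = 2 × 49.81 = 99.6.
Round up to the next whole participant.

n = 100 per group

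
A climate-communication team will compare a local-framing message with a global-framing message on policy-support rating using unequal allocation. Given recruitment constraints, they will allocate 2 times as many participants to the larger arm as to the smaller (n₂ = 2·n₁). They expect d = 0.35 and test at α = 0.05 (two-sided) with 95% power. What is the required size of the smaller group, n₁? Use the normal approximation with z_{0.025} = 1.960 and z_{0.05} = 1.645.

With allocation ratio k = n₂/n₁ = 2, Var(x̄₁−x̄₂) = σ²(1/n₁ + 1/(k·n₁)) = σ²·(k+1)/(k·n₁).
So n₁ = (1 + 1/k)·((z_{α/2} + z_β)/d)² = 1.500 × (3.605/0.35)².
n₁ = 1.500 × 106.09 = 159.1.
Round up: n₁ = 160, giving n₂ = 2 × 160 = 320.

n₁ = 160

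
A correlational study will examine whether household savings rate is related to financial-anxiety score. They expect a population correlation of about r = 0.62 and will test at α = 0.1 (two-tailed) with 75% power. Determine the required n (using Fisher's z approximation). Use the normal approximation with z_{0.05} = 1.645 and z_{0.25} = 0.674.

Fisher's z: C = ½·ln((1+r)/(1−r)) = ½·ln(4.2632) = 0.7250.
n = ((z_{α/2} + z_β)/C)² + 3.
(1.645 + 0.674) / 0.7250 = 2.319 / 0.7250 = 3.199.
n = 3.199² + 3 = 10.23 + 3 = 13.2.
Round up.

n = 14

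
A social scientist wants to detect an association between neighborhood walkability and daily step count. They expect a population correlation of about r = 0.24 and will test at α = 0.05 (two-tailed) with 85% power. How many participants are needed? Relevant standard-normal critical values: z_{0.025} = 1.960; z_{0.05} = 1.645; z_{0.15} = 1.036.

n = 153

Fisher's z: C = ½·ln((1+r)/(1−r)) = ½·ln(1.6316) = 0.2448.
n = ((z_{α/2} + z_β)/C)² + 3.
(1.960 + 1.036) / 0.2448 = 2.996 / 0.2448 = 12.239.
n = 12.239² + 3 = 149.78 + 3 = 152.8.
Round up.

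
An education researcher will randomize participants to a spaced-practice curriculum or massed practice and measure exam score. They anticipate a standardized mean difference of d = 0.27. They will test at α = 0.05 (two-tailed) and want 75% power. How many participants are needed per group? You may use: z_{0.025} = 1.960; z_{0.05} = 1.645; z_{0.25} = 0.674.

n = 191 per group

For two independent groups with equal n: n = 2·((z_{α/2} + z_β) / d)².
z_{α/2} + z_β = 1.960 + 0.674 = 2.634.
n = 2 × (2.634 / 0.27)² = 2 × 9.756² = 2 × 95.17 = 190.3.
Round up to the next whole participant.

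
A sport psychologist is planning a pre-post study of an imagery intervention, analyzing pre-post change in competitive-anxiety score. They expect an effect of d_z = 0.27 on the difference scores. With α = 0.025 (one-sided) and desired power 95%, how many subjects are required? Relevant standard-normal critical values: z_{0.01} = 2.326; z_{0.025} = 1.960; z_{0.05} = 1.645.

n = 179 pairs

For a paired (one-sample on differences) test: n = ((z_{α} + z_β) / d)².
z_{α} + z_β = 1.960 + 1.645 = 3.605.
n = (3.605 / 0.27)² = 13.352² = 178.27.
Round up.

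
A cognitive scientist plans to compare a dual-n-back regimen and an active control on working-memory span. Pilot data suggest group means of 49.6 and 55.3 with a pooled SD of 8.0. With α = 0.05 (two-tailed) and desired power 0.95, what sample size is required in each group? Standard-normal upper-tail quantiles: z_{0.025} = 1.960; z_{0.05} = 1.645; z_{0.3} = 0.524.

n = 52 per group

Cohen's d = |M₁ − M₂| / SD_pooled = |49.6 − 55.3| / 8.0 = 5.7 / 8.0 = 0.712.
For two independent groups with equal n: n = 2·((z_{α/2} + z_β) / d)².
z_{α/2} + z_β = 1.960 + 1.645 = 3.605.
n = 2 × (3.605 / 0.712)² = 2 × 5.063² = 2 × 25.64 = 51.3.
Round up to the next whole participant.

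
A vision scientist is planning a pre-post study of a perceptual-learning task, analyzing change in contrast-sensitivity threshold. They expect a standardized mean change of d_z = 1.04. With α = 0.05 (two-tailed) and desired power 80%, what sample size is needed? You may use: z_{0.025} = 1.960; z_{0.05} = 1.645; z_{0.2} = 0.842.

n = 8 pairs

For a paired (one-sample on differences) test: n = ((z_{α/2} + z_β) / d)².
z_{α/2} + z_β = 1.960 + 0.842 = 2.802.
n = (2.802 / 1.04)² = 2.694² = 7.26.
Round up.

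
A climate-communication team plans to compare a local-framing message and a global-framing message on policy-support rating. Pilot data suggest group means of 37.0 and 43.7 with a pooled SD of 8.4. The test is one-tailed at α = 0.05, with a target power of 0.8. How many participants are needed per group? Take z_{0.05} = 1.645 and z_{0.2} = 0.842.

n = 20 per group

Cohen's d = |M₁ − M₂| / SD_pooled = |37.0 − 43.7| / 8.4 = 6.7 / 8.4 = 0.798.
For two independent groups with equal n: n = 2·((z_{α} + z_β) / d)².
z_{α} + z_β = 1.645 + 0.842 = 2.487.
n = 2 × (2.487 / 0.798)² = 2 × 3.117² = 2 × 9.71 = 19.4.
Round up to the next whole participant.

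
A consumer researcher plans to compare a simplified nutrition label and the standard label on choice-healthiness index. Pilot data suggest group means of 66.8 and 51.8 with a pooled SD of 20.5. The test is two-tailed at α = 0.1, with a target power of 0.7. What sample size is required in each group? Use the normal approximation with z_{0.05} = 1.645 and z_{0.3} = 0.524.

Cohen's d = |M₁ − M₂| / SD_pooled = |66.8 − 51.8| / 20.5 = 15.0 / 20.5 = 0.732.
For two independent groups with equal n: n = 2·((z_{α/2} + z_β) / d)².
z_{α/2} + z_β = 1.645 + 0.524 = 2.169.
n = 2 × (2.169 / 0.732)² = 2 × 2.963² = 2 × 8.78 = 17.6.
Round up to the next whole participant.

n = 18 per group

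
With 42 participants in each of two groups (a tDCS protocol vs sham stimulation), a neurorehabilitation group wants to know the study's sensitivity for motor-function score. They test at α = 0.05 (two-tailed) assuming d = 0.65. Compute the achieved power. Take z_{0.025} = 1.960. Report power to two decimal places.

For two equal groups, power = Φ(d·√(n/2) − z_{α/2}).
d·√(n/2) = 0.65 × √(42/2) = 0.65 × 4.583 = 2.979.
z_β = 2.979 − 1.960 = 1.019.
Power = Φ(1.019) = 0.846.

power ≈ 0.85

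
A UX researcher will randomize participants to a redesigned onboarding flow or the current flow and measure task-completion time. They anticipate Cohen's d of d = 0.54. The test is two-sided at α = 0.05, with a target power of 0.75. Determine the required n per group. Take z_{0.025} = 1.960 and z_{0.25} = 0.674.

n = 48 per group

For two independent groups with equal n: n = 2·((z_{α/2} + z_β) / d)².
z_{α/2} + z_β = 1.960 + 0.674 = 2.634.
n = 2 × (2.634 / 0.54)² = 2 × 4.878² = 2 × 23.79 = 47.6.
Round up to the next whole participant.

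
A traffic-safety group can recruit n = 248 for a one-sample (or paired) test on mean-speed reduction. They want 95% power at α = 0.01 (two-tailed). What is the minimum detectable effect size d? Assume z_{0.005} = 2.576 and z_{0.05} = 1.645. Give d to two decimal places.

For a single sample (or paired design) of n = 248: d_min = (z_{α/2} + z_β)/√n.
z-sum = 2.576 + 1.645 = 4.221.
d_min = 4.221 / √248 = 4.221 / 15.748 = 0.268.

d_min ≈ 0.27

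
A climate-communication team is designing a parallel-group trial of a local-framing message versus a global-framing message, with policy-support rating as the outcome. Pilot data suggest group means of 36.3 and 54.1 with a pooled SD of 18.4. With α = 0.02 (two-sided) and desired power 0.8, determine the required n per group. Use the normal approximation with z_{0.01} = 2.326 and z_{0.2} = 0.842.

n = 22 per group

Cohen's d = |M₁ − M₂| / SD_pooled = |36.3 − 54.1| / 18.4 = 17.8 / 18.4 = 0.967.
For two independent groups with equal n: n = 2·((z_{α/2} + z_β) / d)².
z_{α/2} + z_β = 2.326 + 0.842 = 3.168.
n = 2 × (3.168 / 0.967)² = 2 × 3.276² = 2 × 10.73 = 21.5.
Round up to the next whole participant.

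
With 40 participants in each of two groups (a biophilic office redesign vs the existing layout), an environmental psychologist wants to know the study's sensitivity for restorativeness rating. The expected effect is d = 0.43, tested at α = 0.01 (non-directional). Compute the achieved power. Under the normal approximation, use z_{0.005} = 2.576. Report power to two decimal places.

For two equal groups, power = Φ(d·√(n/2) − z_{α/2}).
d·√(n/2) = 0.43 × √(40/2) = 0.43 × 4.472 = 1.923.
z_β = 1.923 − 2.576 = -0.653.
Power = Φ(-0.653) = 0.257.

power ≈ 0.26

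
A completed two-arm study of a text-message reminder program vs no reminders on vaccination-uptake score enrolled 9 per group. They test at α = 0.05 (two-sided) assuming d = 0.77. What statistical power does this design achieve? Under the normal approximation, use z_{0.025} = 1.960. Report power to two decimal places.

power ≈ 0.37

For two equal groups, power = Φ(d·√(n/2) − z_{α/2}).
d·√(n/2) = 0.77 × √(9/2) = 0.77 × 2.121 = 1.633.
z_β = 1.633 − 1.960 = -0.327.
Power = Φ(-0.327) = 0.372.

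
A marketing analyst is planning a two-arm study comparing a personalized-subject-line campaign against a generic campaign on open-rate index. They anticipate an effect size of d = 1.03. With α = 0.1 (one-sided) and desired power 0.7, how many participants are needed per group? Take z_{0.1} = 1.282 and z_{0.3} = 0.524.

For two independent groups with equal n: n = 2·((z_{α} + z_β) / d)².
z_{α} + z_β = 1.282 + 0.524 = 1.806.
n = 2 × (1.806 / 1.03)² = 2 × 1.753² = 2 × 3.07 = 6.1.
Round up to the next whole participant.

n = 7 per group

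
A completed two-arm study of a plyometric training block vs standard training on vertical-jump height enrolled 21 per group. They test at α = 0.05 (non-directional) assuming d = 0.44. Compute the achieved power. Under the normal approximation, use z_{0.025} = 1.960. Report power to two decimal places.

power ≈ 0.30

For two equal groups, power = Φ(d·√(n/2) − z_{α/2}).
d·√(n/2) = 0.44 × √(21/2) = 0.44 × 3.240 = 1.426.
z_β = 1.426 − 1.960 = -0.534.
Power = Φ(-0.534) = 0.297.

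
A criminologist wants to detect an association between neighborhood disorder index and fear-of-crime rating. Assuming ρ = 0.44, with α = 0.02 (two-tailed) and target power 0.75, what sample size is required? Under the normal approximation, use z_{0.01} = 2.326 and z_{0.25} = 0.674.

Fisher's z: C = ½·ln((1+r)/(1−r)) = ½·ln(2.5714) = 0.4722.
n = ((z_{α/2} + z_β)/C)² + 3.
(2.326 + 0.674) / 0.4722 = 3.000 / 0.4722 = 6.353.
n = 6.353² + 3 = 40.36 + 3 = 43.4.
Round up.

n = 44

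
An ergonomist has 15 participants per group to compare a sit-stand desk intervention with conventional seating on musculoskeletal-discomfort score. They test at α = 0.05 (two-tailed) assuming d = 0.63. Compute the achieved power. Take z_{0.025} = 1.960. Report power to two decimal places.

For two equal groups, power = Φ(d·√(n/2) − z_{α/2}).
d·√(n/2) = 0.63 × √(15/2) = 0.63 × 2.739 = 1.725.
z_β = 1.725 − 1.960 = -0.235.
Power = Φ(-0.235) = 0.407.

power ≈ 0.41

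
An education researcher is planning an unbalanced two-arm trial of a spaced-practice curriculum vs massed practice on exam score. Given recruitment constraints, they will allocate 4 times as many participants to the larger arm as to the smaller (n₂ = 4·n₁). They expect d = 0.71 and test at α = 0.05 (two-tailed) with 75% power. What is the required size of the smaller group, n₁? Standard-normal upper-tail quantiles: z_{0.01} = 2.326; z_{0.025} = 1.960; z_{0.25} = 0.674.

With allocation ratio k = n₂/n₁ = 4, Var(x̄₁−x̄₂) = σ²(1/n₁ + 1/(k·n₁)) = σ²·(k+1)/(k·n₁).
So n₁ = (1 + 1/k)·((z_{α/2} + z_β)/d)² = 1.250 × (2.634/0.71)².
n₁ = 1.250 × 13.76 = 17.2.
Round up: n₁ = 18, giving n₂ = 4 × 18 = 72.

n₁ = 18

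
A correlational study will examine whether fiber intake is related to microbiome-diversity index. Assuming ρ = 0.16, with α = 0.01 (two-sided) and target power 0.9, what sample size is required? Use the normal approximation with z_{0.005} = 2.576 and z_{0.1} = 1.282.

Fisher's z: C = ½·ln((1+r)/(1−r)) = ½·ln(1.3810) = 0.1614.
n = ((z_{α/2} + z_β)/C)² + 3.
(2.576 + 1.282) / 0.1614 = 3.858 / 0.1614 = 23.903.
n = 23.903² + 3 = 571.37 + 3 = 574.4.
Round up.

n = 575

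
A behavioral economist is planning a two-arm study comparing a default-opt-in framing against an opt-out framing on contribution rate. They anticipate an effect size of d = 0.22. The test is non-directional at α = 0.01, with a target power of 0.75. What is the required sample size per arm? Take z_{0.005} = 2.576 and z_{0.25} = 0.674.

For two independent groups with equal n: n = 2·((z_{α/2} + z_β) / d)².
z_{α/2} + z_β = 2.576 + 0.674 = 3.250.
n = 2 × (3.250 / 0.22)² = 2 × 14.773² = 2 × 218.23 = 436.5.
Round up to the next whole participant.

n = 437 per group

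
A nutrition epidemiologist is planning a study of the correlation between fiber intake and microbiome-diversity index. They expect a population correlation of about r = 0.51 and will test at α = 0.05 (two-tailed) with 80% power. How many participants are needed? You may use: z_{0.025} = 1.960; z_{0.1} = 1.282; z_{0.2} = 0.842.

Fisher's z: C = ½·ln((1+r)/(1−r)) = ½·ln(3.0816) = 0.5627.
n = ((z_{α/2} + z_β)/C)² + 3.
(1.960 + 0.842) / 0.5627 = 2.802 / 0.5627 = 4.980.
n = 4.980² + 3 = 24.80 + 3 = 27.8.
Round up.

n = 28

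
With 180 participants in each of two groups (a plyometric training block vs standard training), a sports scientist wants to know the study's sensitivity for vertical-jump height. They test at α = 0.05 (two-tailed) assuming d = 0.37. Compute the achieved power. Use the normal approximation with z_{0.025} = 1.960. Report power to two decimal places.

power ≈ 0.94

For two equal groups, power = Φ(d·√(n/2) − z_{α/2}).
d·√(n/2) = 0.37 × √(180/2) = 0.37 × 9.487 = 3.510.
z_β = 3.510 − 1.960 = 1.550.
Power = Φ(1.550) = 0.939.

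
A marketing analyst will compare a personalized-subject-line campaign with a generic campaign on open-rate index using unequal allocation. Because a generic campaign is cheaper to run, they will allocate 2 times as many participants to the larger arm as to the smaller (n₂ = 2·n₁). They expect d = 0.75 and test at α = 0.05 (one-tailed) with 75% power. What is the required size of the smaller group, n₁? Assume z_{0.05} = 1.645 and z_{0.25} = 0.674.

With allocation ratio k = n₂/n₁ = 2, Var(x̄₁−x̄₂) = σ²(1/n₁ + 1/(k·n₁)) = σ²·(k+1)/(k·n₁).
So n₁ = (1 + 1/k)·((z_{α} + z_β)/d)² = 1.500 × (2.319/0.75)².
n₁ = 1.500 × 9.56 = 14.3.
Round up: n₁ = 15, giving n₂ = 2 × 15 = 30.

n₁ = 15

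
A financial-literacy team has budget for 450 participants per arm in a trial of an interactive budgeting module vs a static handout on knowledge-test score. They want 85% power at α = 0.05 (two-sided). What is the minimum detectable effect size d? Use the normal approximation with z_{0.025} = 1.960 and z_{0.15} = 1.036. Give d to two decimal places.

For two independent groups of n = 450 each: d_min = (z_{α/2} + z_β)·√(2/n).
z-sum = 1.960 + 1.036 = 2.996.
d_min = 2.996 × √(2/450) = 2.996 × 0.0667 = 0.200.

d_min ≈ 0.20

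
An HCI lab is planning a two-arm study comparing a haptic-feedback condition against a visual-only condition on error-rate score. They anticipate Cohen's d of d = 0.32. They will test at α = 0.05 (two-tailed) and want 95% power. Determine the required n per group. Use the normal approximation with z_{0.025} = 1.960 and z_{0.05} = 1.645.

n = 254 per group

For two independent groups with equal n: n = 2·((z_{α/2} + z_β) / d)².
z_{α/2} + z_β = 1.960 + 1.645 = 3.605.
n = 2 × (3.605 / 0.32)² = 2 × 11.266² = 2 × 126.91 = 253.8.
Round up to the next whole participant.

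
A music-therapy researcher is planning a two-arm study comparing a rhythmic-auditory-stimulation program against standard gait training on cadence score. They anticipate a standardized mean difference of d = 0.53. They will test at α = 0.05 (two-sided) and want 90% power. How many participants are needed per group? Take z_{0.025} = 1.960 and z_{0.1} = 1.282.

For two independent groups with equal n: n = 2·((z_{α/2} + z_β) / d)².
z_{α/2} + z_β = 1.960 + 1.282 = 3.242.
n = 2 × (3.242 / 0.53)² = 2 × 6.117² = 2 × 37.42 = 74.8.
Round up to the next whole participant.

n = 75 per group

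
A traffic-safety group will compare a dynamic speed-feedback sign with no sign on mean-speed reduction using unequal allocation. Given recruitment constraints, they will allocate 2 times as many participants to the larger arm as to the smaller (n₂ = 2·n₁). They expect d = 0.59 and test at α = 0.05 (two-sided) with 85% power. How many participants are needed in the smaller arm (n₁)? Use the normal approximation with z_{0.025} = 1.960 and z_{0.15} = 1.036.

n₁ = 39

With allocation ratio k = n₂/n₁ = 2, Var(x̄₁−x̄₂) = σ²(1/n₁ + 1/(k·n₁)) = σ²·(k+1)/(k·n₁).
So n₁ = (1 + 1/k)·((z_{α/2} + z_β)/d)² = 1.500 × (2.996/0.59)².
n₁ = 1.500 × 25.79 = 38.7.
Round up: n₁ = 39, giving n₂ = 2 × 39 = 78.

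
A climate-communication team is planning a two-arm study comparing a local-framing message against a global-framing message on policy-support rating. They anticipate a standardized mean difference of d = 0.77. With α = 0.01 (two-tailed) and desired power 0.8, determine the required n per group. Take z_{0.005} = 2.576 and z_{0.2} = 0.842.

For two independent groups with equal n: n = 2·((z_{α/2} + z_β) / d)².
z_{α/2} + z_β = 2.576 + 0.842 = 3.418.
n = 2 × (3.418 / 0.77)² = 2 × 4.439² = 2 × 19.70 = 39.4.
Round up to the next whole participant.

n = 40 per group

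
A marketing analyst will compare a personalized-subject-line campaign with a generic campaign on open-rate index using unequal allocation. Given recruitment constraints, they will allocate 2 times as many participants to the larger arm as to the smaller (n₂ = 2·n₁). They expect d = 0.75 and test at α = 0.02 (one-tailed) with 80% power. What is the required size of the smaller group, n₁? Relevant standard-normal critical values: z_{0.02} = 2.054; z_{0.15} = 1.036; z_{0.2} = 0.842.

n₁ = 23

With allocation ratio k = n₂/n₁ = 2, Var(x̄₁−x̄₂) = σ²(1/n₁ + 1/(k·n₁)) = σ²·(k+1)/(k·n₁).
So n₁ = (1 + 1/k)·((z_{α} + z_β)/d)² = 1.500 × (2.896/0.75)².
n₁ = 1.500 × 14.91 = 22.4.
Round up: n₁ = 23, giving n₂ = 2 × 23 = 46.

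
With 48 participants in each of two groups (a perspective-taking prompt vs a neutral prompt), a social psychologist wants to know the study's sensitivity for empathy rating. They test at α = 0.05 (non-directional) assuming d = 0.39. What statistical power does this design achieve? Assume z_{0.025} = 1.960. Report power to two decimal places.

power ≈ 0.48

For two equal groups, power = Φ(d·√(n/2) − z_{α/2}).
d·√(n/2) = 0.39 × √(48/2) = 0.39 × 4.899 = 1.911.
z_β = 1.911 − 1.960 = -0.049.
Power = Φ(-0.049) = 0.480.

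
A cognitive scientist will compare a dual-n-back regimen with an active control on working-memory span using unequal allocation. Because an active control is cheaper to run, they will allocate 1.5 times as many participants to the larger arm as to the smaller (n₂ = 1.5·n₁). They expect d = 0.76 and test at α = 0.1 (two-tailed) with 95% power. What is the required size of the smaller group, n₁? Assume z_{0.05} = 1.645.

n₁ = 32

With allocation ratio k = n₂/n₁ = 1.5, Var(x̄₁−x̄₂) = σ²(1/n₁ + 1/(k·n₁)) = σ²·(k+1)/(k·n₁).
So n₁ = (1 + 1/k)·((z_{α/2} + z_β)/d)² = 1.667 × (3.290/0.76)².
n₁ = 1.667 × 18.74 = 31.2.
Round up: n₁ = 32, giving n₂ = 1.5 × 32 = 48.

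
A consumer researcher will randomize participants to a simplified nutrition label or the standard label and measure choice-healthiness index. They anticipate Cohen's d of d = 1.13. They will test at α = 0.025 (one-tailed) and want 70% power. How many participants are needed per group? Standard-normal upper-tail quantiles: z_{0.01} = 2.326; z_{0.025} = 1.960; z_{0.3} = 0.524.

n = 10 per group

For two independent groups with equal n: n = 2·((z_{α} + z_β) / d)².
z_{α} + z_β = 1.960 + 0.524 = 2.484.
n = 2 × (2.484 / 1.13)² = 2 × 2.198² = 2 × 4.83 = 9.7.
Round up to the next whole participant.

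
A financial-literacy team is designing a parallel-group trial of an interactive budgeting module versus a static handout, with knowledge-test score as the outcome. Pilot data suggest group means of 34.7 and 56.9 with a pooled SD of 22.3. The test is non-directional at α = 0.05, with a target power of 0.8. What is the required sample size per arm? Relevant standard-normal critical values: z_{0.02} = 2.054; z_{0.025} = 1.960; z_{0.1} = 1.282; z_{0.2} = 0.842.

n = 16 per group

Cohen's d = |M₁ − M₂| / SD_pooled = |34.7 − 56.9| / 22.3 = 22.2 / 22.3 = 0.996.
For two independent groups with equal n: n = 2·((z_{α/2} + z_β) / d)².
z_{α/2} + z_β = 1.960 + 0.842 = 2.802.
n = 2 × (2.802 / 0.996)² = 2 × 2.813² = 2 × 7.91 = 15.8.
Round up to the next whole participant.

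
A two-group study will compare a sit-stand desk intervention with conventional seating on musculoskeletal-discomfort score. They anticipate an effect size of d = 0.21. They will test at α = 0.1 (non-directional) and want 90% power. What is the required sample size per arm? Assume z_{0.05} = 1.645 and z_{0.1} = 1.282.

n = 389 per group

For two independent groups with equal n: n = 2·((z_{α/2} + z_β) / d)².
z_{α/2} + z_β = 1.645 + 1.282 = 2.927.
n = 2 × (2.927 / 0.21)² = 2 × 13.938² = 2 × 194.27 = 388.5.
Round up to the next whole participant.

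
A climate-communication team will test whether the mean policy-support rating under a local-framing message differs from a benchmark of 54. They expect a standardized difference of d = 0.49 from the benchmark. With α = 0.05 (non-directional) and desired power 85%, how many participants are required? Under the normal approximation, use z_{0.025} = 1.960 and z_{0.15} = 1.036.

For a one-sample test: n = ((z_{α/2} + z_β) / d)².
z_{α/2} + z_β = 1.960 + 1.036 = 2.996.
n = (2.996 / 0.49)² = 6.114² = 37.38.
Round up.

n = 38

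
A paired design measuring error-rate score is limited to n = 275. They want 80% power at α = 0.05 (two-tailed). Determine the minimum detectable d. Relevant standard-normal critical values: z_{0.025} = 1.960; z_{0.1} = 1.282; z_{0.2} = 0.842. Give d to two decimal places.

For a single sample (or paired design) of n = 275: d_min = (z_{α/2} + z_β)/√n.
z-sum = 1.960 + 0.842 = 2.802.
d_min = 2.802 / √275 = 2.802 / 16.583 = 0.169.

d_min ≈ 0.17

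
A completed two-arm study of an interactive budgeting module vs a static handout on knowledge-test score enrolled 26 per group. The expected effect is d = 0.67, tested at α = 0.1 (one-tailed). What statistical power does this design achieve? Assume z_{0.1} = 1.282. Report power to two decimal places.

For two equal groups, power = Φ(d·√(n/2) − z_{α}).
d·√(n/2) = 0.67 × √(26/2) = 0.67 × 3.606 = 2.416.
z_β = 2.416 − 1.282 = 1.134.
Power = Φ(1.134) = 0.872.

power ≈ 0.87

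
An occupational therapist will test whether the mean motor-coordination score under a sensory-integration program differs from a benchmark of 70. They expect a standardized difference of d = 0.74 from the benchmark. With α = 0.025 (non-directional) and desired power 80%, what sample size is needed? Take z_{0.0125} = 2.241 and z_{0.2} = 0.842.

n = 18

For a one-sample test: n = ((z_{α/2} + z_β) / d)².
z_{α/2} + z_β = 2.241 + 0.842 = 3.083.
n = (3.083 / 0.74)² = 4.166² = 17.36.
Round up.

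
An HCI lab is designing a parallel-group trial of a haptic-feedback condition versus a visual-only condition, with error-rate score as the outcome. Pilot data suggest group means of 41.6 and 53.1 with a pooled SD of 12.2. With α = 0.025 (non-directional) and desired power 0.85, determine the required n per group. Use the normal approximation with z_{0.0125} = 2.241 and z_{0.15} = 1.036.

Cohen's d = |M₁ − M₂| / SD_pooled = |41.6 − 53.1| / 12.2 = 11.5 / 12.2 = 0.943.
For two independent groups with equal n: n = 2·((z_{α/2} + z_β) / d)².
z_{α/2} + z_β = 2.241 + 1.036 = 3.277.
n = 2 × (3.277 / 0.943)² = 2 × 3.475² = 2 × 12.08 = 24.2.
Round up to the next whole participant.

n = 25 per group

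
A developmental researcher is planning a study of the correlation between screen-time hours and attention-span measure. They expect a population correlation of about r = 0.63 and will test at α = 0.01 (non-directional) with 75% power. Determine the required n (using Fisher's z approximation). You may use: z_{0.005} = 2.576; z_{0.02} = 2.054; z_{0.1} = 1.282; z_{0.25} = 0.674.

Fisher's z: C = ½·ln((1+r)/(1−r)) = ½·ln(4.4054) = 0.7414.
n = ((z_{α/2} + z_β)/C)² + 3.
(2.576 + 0.674) / 0.7414 = 3.250 / 0.7414 = 4.384.
n = 4.384² + 3 = 19.22 + 3 = 22.2.
Round up.

n = 23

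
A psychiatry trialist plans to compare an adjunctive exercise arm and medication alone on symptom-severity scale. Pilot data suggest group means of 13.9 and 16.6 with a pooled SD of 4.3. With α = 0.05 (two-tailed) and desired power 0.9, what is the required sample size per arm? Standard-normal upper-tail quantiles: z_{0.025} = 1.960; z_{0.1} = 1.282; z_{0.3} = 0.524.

n = 54 per group

Cohen's d = |M₁ − M₂| / SD_pooled = |13.9 − 16.6| / 4.3 = 2.7 / 4.3 = 0.628.
For two independent groups with equal n: n = 2·((z_{α/2} + z_β) / d)².
z_{α/2} + z_β = 1.960 + 1.282 = 3.242.
n = 2 × (3.242 / 0.628)² = 2 × 5.162² = 2 × 26.65 = 53.3.
Round up to the next whole participant.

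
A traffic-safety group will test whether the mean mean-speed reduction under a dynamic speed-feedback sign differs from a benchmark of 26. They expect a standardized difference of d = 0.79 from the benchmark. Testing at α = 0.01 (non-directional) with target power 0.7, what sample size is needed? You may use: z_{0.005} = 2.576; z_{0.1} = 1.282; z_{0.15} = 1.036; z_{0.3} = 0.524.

For a one-sample test: n = ((z_{α/2} + z_β) / d)².
z_{α/2} + z_β = 2.576 + 0.524 = 3.100.
n = (3.100 / 0.79)² = 3.924² = 15.40.
Round up.

n = 16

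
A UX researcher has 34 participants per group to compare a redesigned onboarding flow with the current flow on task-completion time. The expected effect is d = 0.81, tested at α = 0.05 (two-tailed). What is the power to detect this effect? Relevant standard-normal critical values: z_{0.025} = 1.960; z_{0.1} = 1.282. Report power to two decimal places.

power ≈ 0.92

For two equal groups, power = Φ(d·√(n/2) − z_{α/2}).
d·√(n/2) = 0.81 × √(34/2) = 0.81 × 4.123 = 3.340.
z_β = 3.340 − 1.960 = 1.380.
Power = Φ(1.380) = 0.916.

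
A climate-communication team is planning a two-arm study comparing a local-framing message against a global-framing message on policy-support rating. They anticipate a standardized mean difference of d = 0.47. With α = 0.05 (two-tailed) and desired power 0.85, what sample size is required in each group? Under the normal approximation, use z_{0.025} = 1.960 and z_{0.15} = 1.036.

For two independent groups with equal n: n = 2·((z_{α/2} + z_β) / d)².
z_{α/2} + z_β = 1.960 + 1.036 = 2.996.
n = 2 × (2.996 / 0.47)² = 2 × 6.374² = 2 × 40.63 = 81.3.
Round up to the next whole participant.

n = 82 per group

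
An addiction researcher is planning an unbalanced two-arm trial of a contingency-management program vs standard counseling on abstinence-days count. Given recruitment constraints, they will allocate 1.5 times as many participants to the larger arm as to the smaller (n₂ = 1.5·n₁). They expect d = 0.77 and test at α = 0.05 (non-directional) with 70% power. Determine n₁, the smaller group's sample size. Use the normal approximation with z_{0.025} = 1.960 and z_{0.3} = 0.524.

With allocation ratio k = n₂/n₁ = 1.5, Var(x̄₁−x̄₂) = σ²(1/n₁ + 1/(k·n₁)) = σ²·(k+1)/(k·n₁).
So n₁ = (1 + 1/k)·((z_{α/2} + z_β)/d)² = 1.667 × (2.484/0.77)².
n₁ = 1.667 × 10.41 = 17.3.
Round up: n₁ = 18, giving n₂ = 1.5 × 18 = 27.

n₁ = 18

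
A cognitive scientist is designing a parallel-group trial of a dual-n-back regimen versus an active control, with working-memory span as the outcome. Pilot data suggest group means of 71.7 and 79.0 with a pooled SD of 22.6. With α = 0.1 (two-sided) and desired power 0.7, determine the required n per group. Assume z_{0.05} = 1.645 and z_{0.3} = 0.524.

Cohen's d = |M₁ − M₂| / SD_pooled = |71.7 − 79.0| / 22.6 = 7.3 / 22.6 = 0.323.
For two independent groups with equal n: n = 2·((z_{α/2} + z_β) / d)².
z_{α/2} + z_β = 1.645 + 0.524 = 2.169.
n = 2 × (2.169 / 0.323)² = 2 × 6.715² = 2 × 45.09 = 90.2.
Round up to the next whole participant.

n = 91 per group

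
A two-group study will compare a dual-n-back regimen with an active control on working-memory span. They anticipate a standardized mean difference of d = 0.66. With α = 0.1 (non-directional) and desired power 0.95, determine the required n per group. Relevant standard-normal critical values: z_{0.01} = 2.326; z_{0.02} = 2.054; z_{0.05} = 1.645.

n = 50 per group

For two independent groups with equal n: n = 2·((z_{α/2} + z_β) / d)².
z_{α/2} + z_β = 1.645 + 1.645 = 3.290.
n = 2 × (3.290 / 0.66)² = 2 × 4.985² = 2 × 24.85 = 49.7.
Round up to the next whole participant.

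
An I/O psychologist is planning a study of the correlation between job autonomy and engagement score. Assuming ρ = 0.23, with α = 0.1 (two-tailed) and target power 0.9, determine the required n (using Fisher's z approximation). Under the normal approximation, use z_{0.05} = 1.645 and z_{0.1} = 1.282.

Fisher's z: C = ½·ln((1+r)/(1−r)) = ½·ln(1.5974) = 0.2342.
n = ((z_{α/2} + z_β)/C)² + 3.
(1.645 + 1.282) / 0.2342 = 2.927 / 0.2342 = 12.498.
n = 12.498² + 3 = 156.20 + 3 = 159.2.
Round up.

n = 160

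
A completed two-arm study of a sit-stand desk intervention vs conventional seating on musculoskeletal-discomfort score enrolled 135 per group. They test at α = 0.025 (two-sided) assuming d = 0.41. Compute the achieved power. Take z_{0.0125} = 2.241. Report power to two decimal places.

For two equal groups, power = Φ(d·√(n/2) − z_{α/2}).
d·√(n/2) = 0.41 × √(135/2) = 0.41 × 8.216 = 3.368.
z_β = 3.368 − 2.241 = 1.127.
Power = Φ(1.127) = 0.870.

power ≈ 0.87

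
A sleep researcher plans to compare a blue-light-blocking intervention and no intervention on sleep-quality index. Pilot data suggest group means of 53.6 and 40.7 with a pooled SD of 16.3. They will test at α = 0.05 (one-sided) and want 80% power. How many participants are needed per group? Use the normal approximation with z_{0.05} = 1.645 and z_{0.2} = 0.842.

n = 20 per group

Cohen's d = |M₁ − M₂| / SD_pooled = |53.6 − 40.7| / 16.3 = 12.9 / 16.3 = 0.791.
For two independent groups with equal n: n = 2·((z_{α} + z_β) / d)².
z_{α} + z_β = 1.645 + 0.842 = 2.487.
n = 2 × (2.487 / 0.791)² = 2 × 3.144² = 2 × 9.89 = 19.8.
Round up to the next whole participant.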